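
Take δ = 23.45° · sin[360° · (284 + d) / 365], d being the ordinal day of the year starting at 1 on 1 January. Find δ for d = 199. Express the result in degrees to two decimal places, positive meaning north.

+21.01°

360 × (284 + 199) / 365 = 476.384°; sin(476.384°) = 0.8958.
δ = 23.45 × 0.8958 = 21.007° ≈ +21.01°.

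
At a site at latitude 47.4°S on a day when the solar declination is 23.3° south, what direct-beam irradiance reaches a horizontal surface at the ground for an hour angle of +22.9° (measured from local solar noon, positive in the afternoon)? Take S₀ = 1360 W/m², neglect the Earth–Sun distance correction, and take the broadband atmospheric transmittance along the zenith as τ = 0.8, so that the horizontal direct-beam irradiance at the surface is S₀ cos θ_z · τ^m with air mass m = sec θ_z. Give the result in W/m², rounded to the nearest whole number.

With φ = -47.4°, δ = -23.3°, H = 22.90°: sin φ sin δ = 0.2912, cos φ cos δ cos H = 0.5727, so cos θ_z = 0.8639.
Air mass m = 1/cos θ_z = 1/0.8639 = 1.158; τ^m = 0.8^1.158 = 0.7723.
Surface direct beam = 1360 × 0.8639 × 0.7723 = 907.38 W/m².

907 W/m²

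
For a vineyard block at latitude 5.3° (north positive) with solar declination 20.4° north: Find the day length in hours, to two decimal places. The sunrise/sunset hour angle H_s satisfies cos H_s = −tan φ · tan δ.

12.26 hours

The sunset hour angle satisfies cos H_s = −tan φ tan δ = -0.0345, giving H_s = 91.98°.
Day length = 2 H_s / 15° h⁻¹ = 183.96° / 15 = 12.264 h.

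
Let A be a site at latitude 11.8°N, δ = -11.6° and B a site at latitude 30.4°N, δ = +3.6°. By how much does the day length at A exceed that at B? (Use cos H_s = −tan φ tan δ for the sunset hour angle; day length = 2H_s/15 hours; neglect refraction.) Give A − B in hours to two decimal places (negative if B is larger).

A: H_s = arccos(−tan 11.8° · tan -11.6°) = 87.54°, so 2H_s/15 = 11.6720 h.
B: H_s = arccos(−tan 30.4° · tan 3.6°) = 92.12°, so 2H_s/15 = 12.2827 h.
A − B = 11.6720 − 12.2827 = -0.6107 h.

-0.61 h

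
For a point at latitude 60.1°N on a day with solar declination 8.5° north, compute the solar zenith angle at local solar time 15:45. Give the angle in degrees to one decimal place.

Hour angle H = 15° × (15.75 − 12) = 56.25°.
cos θ_z = sin(60.1°) sin(8.5°) + cos(60.1°) cos(8.5°) cos(56.25°) = 0.1281 + 0.2739 = 0.4020.
θ_z = arccos(0.4020) = 66.30°.

66.3°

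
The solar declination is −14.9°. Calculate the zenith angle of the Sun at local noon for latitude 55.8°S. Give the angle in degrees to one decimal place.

40.9°

At local solar noon the hour angle is zero, so the zenith angle is |φ − δ| = |-55.8° − (-14.9°)| = 40.9°.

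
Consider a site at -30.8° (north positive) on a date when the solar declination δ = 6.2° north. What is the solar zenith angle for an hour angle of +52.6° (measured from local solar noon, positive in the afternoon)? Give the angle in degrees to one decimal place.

62.4°

cos θ_z = sin φ sin δ + cos φ cos δ cos H = (-0.5120)(0.1080) + (0.8590)(0.9942)(0.6074) = 0.4634.
θ_z = arccos(0.4634) = 62.39°.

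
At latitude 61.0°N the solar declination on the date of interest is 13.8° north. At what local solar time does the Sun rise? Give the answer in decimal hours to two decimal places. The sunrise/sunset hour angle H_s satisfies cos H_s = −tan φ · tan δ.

4.25 h

The sunset hour angle satisfies cos H_s = −tan φ tan δ = -0.4431, giving H_s = 116.30°.
Sunrise is at 12 − H_s/15 = 12 − 7.753 = 4.247 h local solar time.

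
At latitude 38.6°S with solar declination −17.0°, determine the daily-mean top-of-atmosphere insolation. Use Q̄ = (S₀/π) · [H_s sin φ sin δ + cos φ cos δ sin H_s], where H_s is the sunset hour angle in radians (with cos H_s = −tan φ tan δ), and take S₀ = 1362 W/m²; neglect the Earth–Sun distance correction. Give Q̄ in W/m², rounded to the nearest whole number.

458 W/m²

The sunset hour angle satisfies cos H_s = −tan φ tan δ = -0.2441, giving H_s = 104.13°. In radians, H_s = 1.8174.
H_s sin φ sin δ = 1.8174 × -0.6239 × -0.2924 = 0.3315.
cos φ cos δ sin H_s = 0.7815 × 0.9563 × 0.9697 = 0.7247.
Q̄ = (1362/π) × (0.3315 + 0.7247) = 433.54 × 1.0562 = 457.90 W/m².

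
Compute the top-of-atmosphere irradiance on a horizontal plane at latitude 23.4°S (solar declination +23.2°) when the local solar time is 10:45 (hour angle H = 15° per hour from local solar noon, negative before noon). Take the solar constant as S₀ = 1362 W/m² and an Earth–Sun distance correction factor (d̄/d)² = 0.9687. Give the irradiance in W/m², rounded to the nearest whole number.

Hour angle H = 15° × (10.75 − 12) = -18.75°.
cos θ_z = sin(-23.4°) sin(23.2°) + cos(-23.4°) cos(23.2°) cos(-18.75°) = -0.1565 + 0.7988 = 0.6423.
Top-of-atmosphere irradiance = S₀ (d̄/d)² cos θ_z = 1362 × 0.9687 × 0.6423 = 847.43 W/m².

847 W/m²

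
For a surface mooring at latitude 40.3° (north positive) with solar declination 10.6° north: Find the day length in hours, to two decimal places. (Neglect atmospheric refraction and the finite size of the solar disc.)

cos H_s = −tan(40.3°) · tan(10.6°) = -0.1587, so H_s = arccos(-0.1587) = 99.13°.
Day length = 2 H_s / 15° h⁻¹ = 198.26° / 15 = 13.217 h.

13.22 hours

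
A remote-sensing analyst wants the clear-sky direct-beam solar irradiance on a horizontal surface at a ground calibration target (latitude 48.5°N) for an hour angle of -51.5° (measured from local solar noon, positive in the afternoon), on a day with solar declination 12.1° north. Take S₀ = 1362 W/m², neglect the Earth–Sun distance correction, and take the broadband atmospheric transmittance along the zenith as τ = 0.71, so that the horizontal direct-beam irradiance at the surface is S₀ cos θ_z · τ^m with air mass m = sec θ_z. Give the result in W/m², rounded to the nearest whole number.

414 W/m²

cos θ_z = sin(48.5°) sin(12.1°) + cos(48.5°) cos(12.1°) cos(-51.50°) = 0.1570 + 0.4033 = 0.5603.
Air mass m = 1/cos θ_z = 1/0.5603 = 1.785; τ^m = 0.71^1.785 = 0.5426.
Surface direct beam = 1362 × 0.5603 × 0.5426 = 414.07 W/m².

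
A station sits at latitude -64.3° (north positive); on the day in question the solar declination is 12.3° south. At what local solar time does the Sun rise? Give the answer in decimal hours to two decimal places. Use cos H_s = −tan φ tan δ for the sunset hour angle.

−tan φ tan δ = −(-2.0778)(-0.2180) = -0.4530; H_s = arccos(-0.4530) = 116.94°.
Sunrise is at 12 − H_s/15 = 12 − 7.796 = 4.204 h local solar time.

4.20 h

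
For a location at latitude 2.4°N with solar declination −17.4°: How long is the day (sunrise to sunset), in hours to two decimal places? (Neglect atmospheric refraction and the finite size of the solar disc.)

11.90 hours

cos H_s = −tan(2.4°) · tan(-17.4°) = 0.0131, so H_s = arccos(0.0131) = 89.25°.
Day length = 2 H_s / 15° h⁻¹ = 178.50° / 15 = 11.900 h.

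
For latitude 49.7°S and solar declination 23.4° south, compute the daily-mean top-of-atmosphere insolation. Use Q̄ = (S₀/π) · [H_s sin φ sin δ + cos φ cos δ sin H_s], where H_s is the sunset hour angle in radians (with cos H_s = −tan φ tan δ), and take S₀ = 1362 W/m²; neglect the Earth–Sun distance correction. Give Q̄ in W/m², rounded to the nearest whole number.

−tan φ tan δ = −(-1.1792)(-0.4327) = -0.5102; H_s = arccos(-0.5102) = 120.68°. In radians, H_s = 2.1063.
H_s sin φ sin δ = 2.1063 × -0.7627 × -0.3971 = 0.6379.
cos φ cos δ sin H_s = 0.6468 × 0.9178 × 0.8600 = 0.5105.
Q̄ = (1362/π) × (0.6379 + 0.5105) = 433.54 × 1.1484 = 497.88 W/m².

498 W/m²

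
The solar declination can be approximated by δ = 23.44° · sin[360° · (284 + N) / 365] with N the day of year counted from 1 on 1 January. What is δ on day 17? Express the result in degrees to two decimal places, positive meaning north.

360 × (284 + 17) / 365 = 296.877°; sin(296.877°) = -0.8920.
δ = 23.44 × -0.8920 = -20.908° ≈ -20.91°.

-20.91°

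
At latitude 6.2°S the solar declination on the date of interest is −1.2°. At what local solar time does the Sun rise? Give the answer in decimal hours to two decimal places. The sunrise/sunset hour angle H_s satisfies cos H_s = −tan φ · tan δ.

−tan φ tan δ = −(-0.1086)(-0.0209) = -0.0023; H_s = arccos(-0.0023) = 90.13°.
Sunrise is at 12 − H_s/15 = 12 − 6.009 = 5.991 h local solar time.

5.99 h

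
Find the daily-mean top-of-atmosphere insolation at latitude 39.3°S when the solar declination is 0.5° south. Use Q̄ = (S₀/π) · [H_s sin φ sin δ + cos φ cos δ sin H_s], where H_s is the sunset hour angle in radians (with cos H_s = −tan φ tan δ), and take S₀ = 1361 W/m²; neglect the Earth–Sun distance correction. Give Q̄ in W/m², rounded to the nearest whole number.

The sunset hour angle satisfies cos H_s = −tan φ tan δ = -0.0071, giving H_s = 90.41°. In radians, H_s = 1.5780.
H_s sin φ sin δ = 1.5780 × -0.6334 × -0.0087 = 0.0087.
cos φ cos δ sin H_s = 0.7738 × 1.0000 × 1.0000 = 0.7738.
Q̄ = (1361/π) × (0.0087 + 0.7738) = 433.22 × 0.7825 = 338.99 W/m².

339 W/m²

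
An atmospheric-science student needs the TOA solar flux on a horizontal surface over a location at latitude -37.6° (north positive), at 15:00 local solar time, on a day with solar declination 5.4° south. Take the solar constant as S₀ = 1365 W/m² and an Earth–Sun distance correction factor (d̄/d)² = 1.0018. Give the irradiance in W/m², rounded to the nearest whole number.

Hour angle H = 15° × (15 − 12) = 45.00°.
cos θ_z = sin(-37.6°) sin(-5.4°) + cos(-37.6°) cos(-5.4°) cos(45.00°) = 0.0574 + 0.5577 = 0.6151.
Top-of-atmosphere irradiance = S₀ (d̄/d)² cos θ_z = 1365 × 1.0018 × 0.6151 = 841.12 W/m².

841 W/m²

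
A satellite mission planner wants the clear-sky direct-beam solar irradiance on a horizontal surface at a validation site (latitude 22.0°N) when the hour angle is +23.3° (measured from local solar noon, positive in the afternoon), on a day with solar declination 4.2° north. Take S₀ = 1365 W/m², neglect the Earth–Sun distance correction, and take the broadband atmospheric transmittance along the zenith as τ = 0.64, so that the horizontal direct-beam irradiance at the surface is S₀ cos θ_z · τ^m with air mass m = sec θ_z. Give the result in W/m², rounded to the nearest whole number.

719 W/m²

cos θ_z = sin φ sin δ + cos φ cos δ cos H = (0.3746)(0.0732) + (0.9272)(0.9973)(0.9184) = 0.8767.
Air mass m = 1/cos θ_z = 1/0.8767 = 1.141; τ^m = 0.64^1.141 = 0.6010.
Surface direct beam = 1365 × 0.8767 × 0.6010 = 719.21 W/m².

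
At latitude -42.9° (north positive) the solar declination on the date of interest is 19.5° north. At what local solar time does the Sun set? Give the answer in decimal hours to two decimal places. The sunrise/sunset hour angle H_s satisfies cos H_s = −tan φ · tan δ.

16.72 h

The sunset hour angle satisfies cos H_s = −tan φ tan δ = 0.3291, giving H_s = 70.79°.
Sunset is at 12 + H_s/15 = 12 + 4.719 = 16.719 h local solar time.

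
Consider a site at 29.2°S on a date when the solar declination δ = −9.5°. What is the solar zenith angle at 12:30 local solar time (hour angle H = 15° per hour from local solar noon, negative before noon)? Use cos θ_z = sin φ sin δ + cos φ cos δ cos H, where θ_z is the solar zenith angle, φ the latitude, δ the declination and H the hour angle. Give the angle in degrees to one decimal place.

20.9°

Hour angle H = 15° × (12.5 − 12) = 7.50°.
With φ = -29.2°, δ = -9.5°, H = 7.50°: sin φ sin δ = 0.0805, cos φ cos δ cos H = 0.8536, so cos θ_z = 0.9341.
θ_z = arccos(0.9341) = 20.92°.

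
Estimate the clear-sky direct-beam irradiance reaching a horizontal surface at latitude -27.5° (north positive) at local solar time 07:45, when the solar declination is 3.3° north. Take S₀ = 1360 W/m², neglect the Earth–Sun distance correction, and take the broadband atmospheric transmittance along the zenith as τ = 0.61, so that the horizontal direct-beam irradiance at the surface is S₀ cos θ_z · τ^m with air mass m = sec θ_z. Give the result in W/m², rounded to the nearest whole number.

Hour angle H = 15° × (7.75 − 12) = -63.75°.
cos θ_z = sin(-27.5°) sin(3.3°) + cos(-27.5°) cos(3.3°) cos(-63.75°) = -0.0266 + 0.3917 = 0.3651.
Air mass m = 1/cos θ_z = 1/0.3651 = 2.739; τ^m = 0.61^2.739 = 0.2582.
Surface direct beam = 1360 × 0.3651 × 0.2582 = 128.21 W/m².

128 W/m²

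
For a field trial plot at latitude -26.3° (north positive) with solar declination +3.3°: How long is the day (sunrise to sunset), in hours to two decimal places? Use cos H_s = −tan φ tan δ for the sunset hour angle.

11.78 hours

The sunset hour angle satisfies cos H_s = −tan φ tan δ = 0.0285, giving H_s = 88.37°.
Day length = 2 H_s / 15° h⁻¹ = 176.74° / 15 = 11.783 h.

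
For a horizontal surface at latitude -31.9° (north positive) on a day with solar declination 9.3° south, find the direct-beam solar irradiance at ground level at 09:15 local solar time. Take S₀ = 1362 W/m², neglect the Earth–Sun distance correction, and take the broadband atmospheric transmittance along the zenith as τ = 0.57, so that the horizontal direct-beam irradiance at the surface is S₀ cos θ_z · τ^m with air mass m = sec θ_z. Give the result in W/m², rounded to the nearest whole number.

Hour angle H = 15° × (9.25 − 12) = -41.25°.
cos θ_z = sin φ sin δ + cos φ cos δ cos H = (-0.5284)(-0.1616) + (0.8490)(0.9869)(0.7518) = 0.7153.
Air mass m = 1/cos θ_z = 1/0.7153 = 1.398; τ^m = 0.57^1.398 = 0.4557.
Surface direct beam = 1362 × 0.7153 × 0.4557 = 443.96 W/m².

444 W/m²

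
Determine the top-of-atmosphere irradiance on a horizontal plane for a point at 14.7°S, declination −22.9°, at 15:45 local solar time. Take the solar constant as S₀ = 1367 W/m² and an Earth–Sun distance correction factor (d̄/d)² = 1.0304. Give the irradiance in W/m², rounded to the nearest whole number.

Hour angle H = 15° × (15.75 − 12) = 56.25°.
With φ = -14.7°, δ = -22.9°, H = 56.25°: sin φ sin δ = 0.0987, cos φ cos δ cos H = 0.4950, so cos θ_z = 0.5937.
Top-of-atmosphere irradiance = S₀ (d̄/d)² cos θ_z = 1367 × 1.0304 × 0.5937 = 836.26 W/m².

836 W/m²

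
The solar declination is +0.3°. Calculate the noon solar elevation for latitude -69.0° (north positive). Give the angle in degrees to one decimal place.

At local solar noon the hour angle is zero, so the elevation is 90° − |φ − δ| = 90° − |-69.0° − (0.3°)| = 90° − 69.3° = 20.7°.

20.7°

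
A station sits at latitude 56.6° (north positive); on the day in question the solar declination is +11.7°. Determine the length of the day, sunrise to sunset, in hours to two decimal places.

14.44 hours

cos H_s = −tan(56.6°) · tan(11.7°) = -0.3141, so H_s = arccos(-0.3141) = 108.31°.
Day length = 2 H_s / 15° h⁻¹ = 216.62° / 15 = 14.441 h.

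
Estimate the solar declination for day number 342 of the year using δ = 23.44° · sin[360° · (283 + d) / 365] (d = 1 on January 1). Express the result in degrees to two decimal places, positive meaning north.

-22.79°

360 × (283 + 342) / 365 = 616.438°; sin(616.438°) = -0.9721.
δ = 23.44 × -0.9721 = -22.786° ≈ -22.79°.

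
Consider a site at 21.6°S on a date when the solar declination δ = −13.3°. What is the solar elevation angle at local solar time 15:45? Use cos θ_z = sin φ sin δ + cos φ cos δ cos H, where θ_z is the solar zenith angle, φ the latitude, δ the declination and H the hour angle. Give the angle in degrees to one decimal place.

Hour angle H = 15° × (15.75 − 12) = 56.25°.
cos θ_z = sin φ sin δ + cos φ cos δ cos H = (-0.3681)(-0.2300) + (0.9298)(0.9732)(0.5556) = 0.5874.
θ_z = arccos(0.5874) = 54.03°, so the elevation is 90° − 54.03° = 35.97°.

36.0°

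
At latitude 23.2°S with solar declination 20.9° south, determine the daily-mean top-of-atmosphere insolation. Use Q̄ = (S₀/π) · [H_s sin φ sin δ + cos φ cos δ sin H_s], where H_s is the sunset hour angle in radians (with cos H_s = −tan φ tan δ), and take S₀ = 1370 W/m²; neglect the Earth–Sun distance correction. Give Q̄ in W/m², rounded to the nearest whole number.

476 W/m²

The sunset hour angle satisfies cos H_s = −tan φ tan δ = -0.1637, giving H_s = 99.42°. In radians, H_s = 1.7352.
H_s sin φ sin δ = 1.7352 × -0.3939 × -0.3567 = 0.2438.
cos φ cos δ sin H_s = 0.9191 × 0.9342 × 0.9865 = 0.8470.
Q̄ = (1370/π) × (0.2438 + 0.8470) = 436.08 × 1.0908 = 475.68 W/m².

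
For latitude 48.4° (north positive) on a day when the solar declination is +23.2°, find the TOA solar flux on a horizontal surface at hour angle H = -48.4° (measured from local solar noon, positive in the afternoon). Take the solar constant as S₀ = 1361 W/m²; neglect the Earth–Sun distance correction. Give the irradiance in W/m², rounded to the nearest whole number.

952 W/m²

With φ = 48.4°, δ = 23.2°, H = -48.40°: sin φ sin δ = 0.2946, cos φ cos δ cos H = 0.4052, so cos θ_z = 0.6998.
Top-of-atmosphere irradiance = S₀ cos θ_z = 1361 × 0.6998 = 952.43 W/m².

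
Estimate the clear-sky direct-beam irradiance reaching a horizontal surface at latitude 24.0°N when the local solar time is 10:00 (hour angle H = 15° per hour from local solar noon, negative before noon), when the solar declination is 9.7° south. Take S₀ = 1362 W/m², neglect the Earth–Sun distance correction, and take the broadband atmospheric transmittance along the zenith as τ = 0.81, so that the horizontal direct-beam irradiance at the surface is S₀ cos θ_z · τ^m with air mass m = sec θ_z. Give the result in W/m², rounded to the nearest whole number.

720 W/m²

Hour angle H = 15° × (10 − 12) = -30.00°.
cos θ_z = sin φ sin δ + cos φ cos δ cos H = (0.4067)(-0.1685) + (0.9135)(0.9857)(0.8660) = 0.7112.
Air mass m = 1/cos θ_z = 1/0.7112 = 1.406; τ^m = 0.81^1.406 = 0.7436.
Surface direct beam = 1362 × 0.7112 × 0.7436 = 720.29 W/m².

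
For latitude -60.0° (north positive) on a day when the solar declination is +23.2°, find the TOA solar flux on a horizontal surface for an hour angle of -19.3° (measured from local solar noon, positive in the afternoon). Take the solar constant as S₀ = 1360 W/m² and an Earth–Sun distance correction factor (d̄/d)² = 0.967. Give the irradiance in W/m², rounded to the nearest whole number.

cos θ_z = sin φ sin δ + cos φ cos δ cos H = (-0.8660)(0.3939) + (0.5000)(0.9191)(0.9438) = 0.0926.
Top-of-atmosphere irradiance = S₀ (d̄/d)² cos θ_z = 1360 × 0.967 × 0.0926 = 121.78 W/m².

122 W/m²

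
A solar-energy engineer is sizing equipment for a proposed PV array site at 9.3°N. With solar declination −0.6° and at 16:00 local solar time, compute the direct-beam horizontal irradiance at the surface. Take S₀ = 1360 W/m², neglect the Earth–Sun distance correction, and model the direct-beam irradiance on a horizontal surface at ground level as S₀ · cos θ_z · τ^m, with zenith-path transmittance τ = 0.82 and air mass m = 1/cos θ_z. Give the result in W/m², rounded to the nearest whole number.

Hour angle H = 15° × (16 − 12) = 60.00°.
With φ = 9.3°, δ = -0.6°, H = 60.00°: sin φ sin δ = -0.0017, cos φ cos δ cos H = 0.4934, so cos θ_z = 0.4917.
Air mass m = 1/cos θ_z = 1/0.4917 = 2.034; τ^m = 0.82^2.034 = 0.6679.
Surface direct beam = 1360 × 0.4917 × 0.6679 = 446.63 W/m².

447 W/m²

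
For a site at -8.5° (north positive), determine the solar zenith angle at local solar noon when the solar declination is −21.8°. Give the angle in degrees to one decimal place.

At local solar noon the hour angle is zero, so the zenith angle is |φ − δ| = |-8.5° − (-21.8°)| = 13.3°.

13.3°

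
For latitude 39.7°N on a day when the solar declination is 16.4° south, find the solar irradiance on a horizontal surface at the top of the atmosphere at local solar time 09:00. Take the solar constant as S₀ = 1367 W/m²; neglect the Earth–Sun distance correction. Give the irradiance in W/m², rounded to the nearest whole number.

Hour angle H = 15° × (9 − 12) = -45.00°.
cos θ_z = sin φ sin δ + cos φ cos δ cos H = (0.6388)(-0.2823) + (0.7694)(0.9593)(0.7071) = 0.3416.
Top-of-atmosphere irradiance = S₀ cos θ_z = 1367 × 0.3416 = 466.97 W/m².

467 W/m²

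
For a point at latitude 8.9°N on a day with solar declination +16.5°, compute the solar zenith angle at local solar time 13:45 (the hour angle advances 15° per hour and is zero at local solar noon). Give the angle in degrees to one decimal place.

26.7°

Hour angle H = 15° × (13.75 − 12) = 26.25°.
With φ = 8.9°, δ = 16.5°, H = 26.25°: sin φ sin δ = 0.0439, cos φ cos δ cos H = 0.8496, so cos θ_z = 0.8935.
θ_z = arccos(0.8935) = 26.68°.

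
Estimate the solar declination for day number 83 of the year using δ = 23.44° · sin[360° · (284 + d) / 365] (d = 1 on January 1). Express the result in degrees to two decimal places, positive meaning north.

360 × (284 + 83) / 365 = 361.973°; sin(361.973°) = 0.0344.
δ = 23.44 × 0.0344 = 0.806° ≈ +0.81°.

+0.81°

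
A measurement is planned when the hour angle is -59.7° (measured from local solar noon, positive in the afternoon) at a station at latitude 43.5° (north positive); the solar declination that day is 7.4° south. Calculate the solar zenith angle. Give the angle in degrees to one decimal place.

cos θ_z = sin φ sin δ + cos φ cos δ cos H = (0.6884)(-0.1288) + (0.7254)(0.9917)(0.5045) = 0.2743.
θ_z = arccos(0.2743) = 74.08°.

74.1°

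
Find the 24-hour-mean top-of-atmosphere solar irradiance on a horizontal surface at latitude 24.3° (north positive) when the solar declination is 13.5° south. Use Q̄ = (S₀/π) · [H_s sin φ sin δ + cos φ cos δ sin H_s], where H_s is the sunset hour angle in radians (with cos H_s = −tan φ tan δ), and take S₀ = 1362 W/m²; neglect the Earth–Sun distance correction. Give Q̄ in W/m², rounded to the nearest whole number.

321 W/m²

The sunset hour angle satisfies cos H_s = −tan φ tan δ = 0.1084, giving H_s = 83.78°. In radians, H_s = 1.4622.
H_s sin φ sin δ = 1.4622 × 0.4115 × -0.2334 = -0.1404.
cos φ cos δ sin H_s = 0.9114 × 0.9724 × 0.9941 = 0.8810.
Q̄ = (1362/π) × (-0.1404 + 0.8810) = 433.54 × 0.7406 = 321.08 W/m².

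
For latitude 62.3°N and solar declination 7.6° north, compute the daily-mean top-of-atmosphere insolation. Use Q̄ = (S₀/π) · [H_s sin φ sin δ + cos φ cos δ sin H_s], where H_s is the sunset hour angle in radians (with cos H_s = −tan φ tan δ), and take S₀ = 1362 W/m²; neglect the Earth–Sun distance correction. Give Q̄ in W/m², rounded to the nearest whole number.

286 W/m²

The sunset hour angle satisfies cos H_s = −tan φ tan δ = -0.2541, giving H_s = 104.72°. In radians, H_s = 1.8277.
H_s sin φ sin δ = 1.8277 × 0.8854 × 0.1323 = 0.2141.
cos φ cos δ sin H_s = 0.4648 × 0.9912 × 0.9672 = 0.4456.
Q̄ = (1362/π) × (0.2141 + 0.4456) = 433.54 × 0.6597 = 286.01 W/m².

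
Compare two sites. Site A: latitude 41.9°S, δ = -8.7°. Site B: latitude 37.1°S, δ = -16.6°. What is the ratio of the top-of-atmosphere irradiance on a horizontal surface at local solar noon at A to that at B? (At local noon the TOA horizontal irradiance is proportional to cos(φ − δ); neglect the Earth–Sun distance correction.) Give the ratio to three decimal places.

0.893

A: cos θ_z = cos(-41.9° − (-8.7°)) = 0.8368.
B: cos θ_z = cos(-37.1° − (-16.6°)) = 0.9367.
Ratio A/B = 0.8368 / 0.9367 = 0.8933.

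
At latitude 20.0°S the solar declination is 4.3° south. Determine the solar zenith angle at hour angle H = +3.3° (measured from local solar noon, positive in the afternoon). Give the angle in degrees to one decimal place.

cos θ_z = sin φ sin δ + cos φ cos δ cos H = (-0.3420)(-0.0750) + (0.9397)(0.9972)(0.9983) = 0.9611.
θ_z = arccos(0.9611) = 16.03°.

16.0°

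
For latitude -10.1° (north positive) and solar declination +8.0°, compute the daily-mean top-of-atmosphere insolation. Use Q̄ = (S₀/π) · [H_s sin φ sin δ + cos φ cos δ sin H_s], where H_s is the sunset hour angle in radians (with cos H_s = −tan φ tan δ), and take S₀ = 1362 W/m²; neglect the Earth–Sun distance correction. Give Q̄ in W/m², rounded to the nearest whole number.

406 W/m²

The sunset hour angle satisfies cos H_s = −tan φ tan δ = 0.0250, giving H_s = 88.57°. In radians, H_s = 1.5458.
H_s sin φ sin δ = 1.5458 × -0.1754 × 0.1392 = -0.0377.
cos φ cos δ sin H_s = 0.9845 × 0.9903 × 0.9997 = 0.9747.
Q̄ = (1362/π) × (-0.0377 + 0.9747) = 433.54 × 0.9370 = 406.23 W/m².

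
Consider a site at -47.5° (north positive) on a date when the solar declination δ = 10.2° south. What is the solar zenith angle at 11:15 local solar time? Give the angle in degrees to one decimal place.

38.5°

Hour angle H = 15° × (11.25 − 12) = -11.25°.
With φ = -47.5°, δ = -10.2°, H = -11.25°: sin φ sin δ = 0.1306, cos φ cos δ cos H = 0.6521, so cos θ_z = 0.7827.
θ_z = arccos(0.7827) = 38.49°.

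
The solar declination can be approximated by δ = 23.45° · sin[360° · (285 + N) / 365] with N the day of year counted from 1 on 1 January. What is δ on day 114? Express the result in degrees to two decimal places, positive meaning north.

+12.95°

360 × (285 + 114) / 365 = 393.534°; sin(393.534°) = 0.5524.
δ = 23.45 × 0.5524 = 12.954° ≈ +12.95°.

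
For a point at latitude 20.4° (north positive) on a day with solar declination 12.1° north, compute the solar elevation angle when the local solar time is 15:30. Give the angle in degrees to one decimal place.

Hour angle H = 15° × (15.5 − 12) = 52.50°.
With φ = 20.4°, δ = 12.1°, H = 52.50°: sin φ sin δ = 0.0731, cos φ cos δ cos H = 0.5579, so cos θ_z = 0.6310.
θ_z = arccos(0.6310) = 50.88°, so the elevation is 90° − 50.88° = 39.12°.

39.1°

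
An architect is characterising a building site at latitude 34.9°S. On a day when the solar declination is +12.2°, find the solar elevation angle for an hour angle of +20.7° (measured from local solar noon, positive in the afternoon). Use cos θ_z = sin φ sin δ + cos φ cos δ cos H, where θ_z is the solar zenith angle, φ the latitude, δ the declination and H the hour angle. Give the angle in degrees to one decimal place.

cos θ_z = sin(-34.9°) sin(12.2°) + cos(-34.9°) cos(12.2°) cos(20.70°) = -0.1209 + 0.7499 = 0.6290.
θ_z = arccos(0.6290) = 51.02°, so the elevation is 90° − 51.02° = 38.98°.

39.0°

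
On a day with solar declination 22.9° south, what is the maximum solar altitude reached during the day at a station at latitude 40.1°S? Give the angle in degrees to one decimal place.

At local solar noon the hour angle is zero, so the elevation is 90° − |φ − δ| = 90° − |-40.1° − (-22.9°)| = 90° − 17.2° = 72.8°.

72.8°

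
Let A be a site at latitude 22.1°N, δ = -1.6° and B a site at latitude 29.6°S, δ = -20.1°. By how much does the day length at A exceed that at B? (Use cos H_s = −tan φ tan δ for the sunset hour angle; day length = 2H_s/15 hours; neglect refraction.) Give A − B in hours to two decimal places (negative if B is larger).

A: H_s = arccos(−tan 22.1° · tan -1.6°) = 89.35°, so 2H_s/15 = 11.9133 h.
B: H_s = arccos(−tan -29.6° · tan -20.1°) = 102.00°, so 2H_s/15 = 13.6000 h.
A − B = 11.9133 − 13.6000 = -1.6867 h.

-1.69 h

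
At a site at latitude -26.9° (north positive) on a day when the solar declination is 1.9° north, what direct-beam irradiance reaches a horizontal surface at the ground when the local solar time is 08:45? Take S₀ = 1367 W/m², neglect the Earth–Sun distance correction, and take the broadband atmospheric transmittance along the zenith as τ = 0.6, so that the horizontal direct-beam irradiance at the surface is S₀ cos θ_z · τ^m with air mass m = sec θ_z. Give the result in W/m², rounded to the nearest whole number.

321 W/m²

Hour angle H = 15° × (8.75 − 12) = -48.75°.
With φ = -26.9°, δ = 1.9°, H = -48.75°: sin φ sin δ = -0.0150, cos φ cos δ cos H = 0.5877, so cos θ_z = 0.5727.
Air mass m = 1/cos θ_z = 1/0.5727 = 1.746; τ^m = 0.6^1.746 = 0.4099.
Surface direct beam = 1367 × 0.5727 × 0.4099 = 320.90 W/m².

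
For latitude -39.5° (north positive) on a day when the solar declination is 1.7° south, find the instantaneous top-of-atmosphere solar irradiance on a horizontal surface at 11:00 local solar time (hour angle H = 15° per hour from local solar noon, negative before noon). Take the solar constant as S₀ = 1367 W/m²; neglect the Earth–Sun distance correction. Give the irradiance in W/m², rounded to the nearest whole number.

Hour angle H = 15° × (11 − 12) = -15.00°.
With φ = -39.5°, δ = -1.7°, H = -15.00°: sin φ sin δ = 0.0189, cos φ cos δ cos H = 0.7450, so cos θ_z = 0.7639.
Top-of-atmosphere irradiance = S₀ cos θ_z = 1367 × 0.7639 = 1044.25 W/m².

1044 W/m²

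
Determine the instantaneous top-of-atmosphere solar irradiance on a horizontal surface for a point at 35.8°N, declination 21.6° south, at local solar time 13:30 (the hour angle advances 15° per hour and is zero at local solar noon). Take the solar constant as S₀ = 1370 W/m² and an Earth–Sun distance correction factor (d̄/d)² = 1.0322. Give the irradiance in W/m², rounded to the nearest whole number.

681 W/m²

Hour angle H = 15° × (13.5 − 12) = 22.50°.
cos θ_z = sin(35.8°) sin(-21.6°) + cos(35.8°) cos(-21.6°) cos(22.50°) = -0.2153 + 0.6967 = 0.4814.
Top-of-atmosphere irradiance = S₀ (d̄/d)² cos θ_z = 1370 × 1.0322 × 0.4814 = 680.75 W/m².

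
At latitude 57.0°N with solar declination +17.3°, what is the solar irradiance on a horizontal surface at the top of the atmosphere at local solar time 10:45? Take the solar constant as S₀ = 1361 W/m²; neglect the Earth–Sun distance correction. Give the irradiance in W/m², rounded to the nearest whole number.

Hour angle H = 15° × (10.75 − 12) = -18.75°.
cos θ_z = sin(57.0°) sin(17.3°) + cos(57.0°) cos(17.3°) cos(-18.75°) = 0.2494 + 0.4924 = 0.7418.
Top-of-atmosphere irradiance = S₀ cos θ_z = 1361 × 0.7418 = 1009.59 W/m².

1010 W/m²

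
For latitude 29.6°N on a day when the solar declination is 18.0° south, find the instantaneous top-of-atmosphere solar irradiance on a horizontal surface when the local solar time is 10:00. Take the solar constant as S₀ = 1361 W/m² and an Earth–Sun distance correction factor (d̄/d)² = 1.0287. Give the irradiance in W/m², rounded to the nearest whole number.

Hour angle H = 15° × (10 − 12) = -30.00°.
With φ = 29.6°, δ = -18.0°, H = -30.00°: sin φ sin δ = -0.1526, cos φ cos δ cos H = 0.7162, so cos θ_z = 0.5636.
Top-of-atmosphere irradiance = S₀ (d̄/d)² cos θ_z = 1361 × 1.0287 × 0.5636 = 789.07 W/m².

789 W/m²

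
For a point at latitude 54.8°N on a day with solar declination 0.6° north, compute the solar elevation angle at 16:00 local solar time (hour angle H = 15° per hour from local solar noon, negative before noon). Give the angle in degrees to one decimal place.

Hour angle H = 15° × (16 − 12) = 60.00°.
cos θ_z = sin(54.8°) sin(0.6°) + cos(54.8°) cos(0.6°) cos(60.00°) = 0.0086 + 0.2882 = 0.2968.
θ_z = arccos(0.2968) = 72.73°, so the elevation is 90° − 72.73° = 17.27°.

17.3°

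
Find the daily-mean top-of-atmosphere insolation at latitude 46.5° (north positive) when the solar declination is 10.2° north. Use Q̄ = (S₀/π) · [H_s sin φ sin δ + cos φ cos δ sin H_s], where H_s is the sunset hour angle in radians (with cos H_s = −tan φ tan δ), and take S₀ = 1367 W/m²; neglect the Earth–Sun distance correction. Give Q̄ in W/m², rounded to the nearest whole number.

388 W/m²

−tan φ tan δ = −(1.0538)(0.1799) = -0.1896; H_s = arccos(-0.1896) = 100.93°. In radians, H_s = 1.7616.
H_s sin φ sin δ = 1.7616 × 0.7254 × 0.1771 = 0.2263.
cos φ cos δ sin H_s = 0.6884 × 0.9842 × 0.9819 = 0.6653.
Q̄ = (1367/π) × (0.2263 + 0.6653) = 435.13 × 0.8916 = 387.96 W/m².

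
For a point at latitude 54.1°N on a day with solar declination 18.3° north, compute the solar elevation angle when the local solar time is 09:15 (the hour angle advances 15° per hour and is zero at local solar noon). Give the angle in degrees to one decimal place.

Hour angle H = 15° × (9.25 − 12) = -41.25°.
cos θ_z = sin(54.1°) sin(18.3°) + cos(54.1°) cos(18.3°) cos(-41.25°) = 0.2543 + 0.4186 = 0.6729.
θ_z = arccos(0.6729) = 47.71°, so the elevation is 90° − 47.71° = 42.29°.

42.3°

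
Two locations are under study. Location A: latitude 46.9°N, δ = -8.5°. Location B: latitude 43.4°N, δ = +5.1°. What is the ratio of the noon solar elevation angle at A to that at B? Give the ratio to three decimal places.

A: 90° − |46.9 − (-8.5)| = 34.60°.
B: 90° − |43.4 − (5.1)| = 51.70°.
Ratio A/B = 34.6000 / 51.7000 = 0.6692.

0.669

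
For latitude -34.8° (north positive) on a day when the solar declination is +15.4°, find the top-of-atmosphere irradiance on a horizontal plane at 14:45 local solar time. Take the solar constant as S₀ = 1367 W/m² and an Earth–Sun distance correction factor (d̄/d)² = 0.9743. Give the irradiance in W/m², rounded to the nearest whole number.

591 W/m²

Hour angle H = 15° × (14.75 − 12) = 41.25°.
With φ = -34.8°, δ = 15.4°, H = 41.25°: sin φ sin δ = -0.1516, cos φ cos δ cos H = 0.5952, so cos θ_z = 0.4436.
Top-of-atmosphere irradiance = S₀ (d̄/d)² cos θ_z = 1367 × 0.9743 × 0.4436 = 590.82 W/m².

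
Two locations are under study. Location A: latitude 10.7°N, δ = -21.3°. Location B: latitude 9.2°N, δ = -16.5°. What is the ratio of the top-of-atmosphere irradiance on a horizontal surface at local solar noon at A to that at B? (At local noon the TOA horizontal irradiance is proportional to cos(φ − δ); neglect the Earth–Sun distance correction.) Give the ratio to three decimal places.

0.941

A: cos θ_z = cos(10.7° − (-21.3°)) = 0.8480.
B: cos θ_z = cos(9.2° − (-16.5°)) = 0.9011.
Ratio A/B = 0.8480 / 0.9011 = 0.9411.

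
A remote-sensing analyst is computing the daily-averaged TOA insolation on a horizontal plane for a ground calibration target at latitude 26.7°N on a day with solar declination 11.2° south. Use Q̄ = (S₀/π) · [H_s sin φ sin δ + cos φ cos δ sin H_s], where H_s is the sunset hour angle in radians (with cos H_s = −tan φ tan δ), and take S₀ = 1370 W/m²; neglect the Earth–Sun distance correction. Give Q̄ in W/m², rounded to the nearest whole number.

−tan φ tan δ = −(0.5029)(-0.1980) = 0.0996; H_s = arccos(0.0996) = 84.28°. In radians, H_s = 1.4710.
H_s sin φ sin δ = 1.4710 × 0.4493 × -0.1942 = -0.1284.
cos φ cos δ sin H_s = 0.8934 × 0.9810 × 0.9950 = 0.8720.
Q̄ = (1370/π) × (-0.1284 + 0.8720) = 436.08 × 0.7436 = 324.27 W/m².

324 W/m²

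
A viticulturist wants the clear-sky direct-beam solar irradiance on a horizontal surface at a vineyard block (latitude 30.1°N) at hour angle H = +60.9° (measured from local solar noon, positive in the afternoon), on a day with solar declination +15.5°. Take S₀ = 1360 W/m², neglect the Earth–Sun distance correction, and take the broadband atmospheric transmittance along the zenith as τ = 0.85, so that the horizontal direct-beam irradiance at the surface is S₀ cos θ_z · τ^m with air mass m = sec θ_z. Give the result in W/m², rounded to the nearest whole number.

cos θ_z = sin(30.1°) sin(15.5°) + cos(30.1°) cos(15.5°) cos(60.90°) = 0.1340 + 0.4055 = 0.5395.
Air mass m = 1/cos θ_z = 1/0.5395 = 1.854; τ^m = 0.85^1.854 = 0.7398.
Surface direct beam = 1360 × 0.5395 × 0.7398 = 542.81 W/m².

543 W/m²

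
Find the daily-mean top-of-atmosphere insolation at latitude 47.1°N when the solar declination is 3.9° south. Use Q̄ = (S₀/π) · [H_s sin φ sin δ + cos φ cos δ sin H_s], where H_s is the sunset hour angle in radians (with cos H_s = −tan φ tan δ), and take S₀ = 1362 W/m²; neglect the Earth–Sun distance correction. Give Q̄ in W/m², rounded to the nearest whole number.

261 W/m²

cos H_s = −tan(47.1°) · tan(-3.9°) = 0.0734, so H_s = arccos(0.0734) = 85.79°. In radians, H_s = 1.4973.
H_s sin φ sin δ = 1.4973 × 0.7325 × -0.0680 = -0.0746.
cos φ cos δ sin H_s = 0.6807 × 0.9977 × 0.9973 = 0.6773.
Q̄ = (1362/π) × (-0.0746 + 0.6773) = 433.54 × 0.6027 = 261.29 W/m².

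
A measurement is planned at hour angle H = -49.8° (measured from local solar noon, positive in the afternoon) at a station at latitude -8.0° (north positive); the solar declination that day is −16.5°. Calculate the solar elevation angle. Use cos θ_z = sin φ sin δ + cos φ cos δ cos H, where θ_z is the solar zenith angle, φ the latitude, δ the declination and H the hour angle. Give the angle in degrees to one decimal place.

40.7°

cos θ_z = sin φ sin δ + cos φ cos δ cos H = (-0.1392)(-0.2840) + (0.9903)(0.9588)(0.6455) = 0.6524.
θ_z = arccos(0.6524) = 49.28°, so the elevation is 90° − 49.28° = 40.72°.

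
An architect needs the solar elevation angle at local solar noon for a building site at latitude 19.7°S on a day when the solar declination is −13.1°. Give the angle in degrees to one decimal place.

At local solar noon the hour angle is zero, so the elevation is 90° − |φ − δ| = 90° − |-19.7° − (-13.1°)| = 90° − 6.6° = 83.4°.

83.4°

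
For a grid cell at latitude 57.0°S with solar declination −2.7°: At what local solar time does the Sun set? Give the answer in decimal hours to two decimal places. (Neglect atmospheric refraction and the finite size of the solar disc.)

18.28 h

cos H_s = −tan(-57.0°) · tan(-2.7°) = -0.0726, so H_s = arccos(-0.0726) = 94.16°.
Sunset is at 12 + H_s/15 = 12 + 6.277 = 18.277 h local solar time.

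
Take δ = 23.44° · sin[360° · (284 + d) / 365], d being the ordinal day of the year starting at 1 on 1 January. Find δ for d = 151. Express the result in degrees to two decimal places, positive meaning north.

+21.89°

360 × (284 + 151) / 365 = 429.041°; sin(429.041°) = 0.9338.
δ = 23.44 × 0.9338 = 21.888° ≈ +21.89°.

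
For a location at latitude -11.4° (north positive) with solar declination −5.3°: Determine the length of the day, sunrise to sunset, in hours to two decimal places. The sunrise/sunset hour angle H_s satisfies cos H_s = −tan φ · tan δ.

cos H_s = −tan(-11.4°) · tan(-5.3°) = -0.0187, so H_s = arccos(-0.0187) = 91.07°.
Day length = 2 H_s / 15° h⁻¹ = 182.14° / 15 = 12.143 h.

12.14 hours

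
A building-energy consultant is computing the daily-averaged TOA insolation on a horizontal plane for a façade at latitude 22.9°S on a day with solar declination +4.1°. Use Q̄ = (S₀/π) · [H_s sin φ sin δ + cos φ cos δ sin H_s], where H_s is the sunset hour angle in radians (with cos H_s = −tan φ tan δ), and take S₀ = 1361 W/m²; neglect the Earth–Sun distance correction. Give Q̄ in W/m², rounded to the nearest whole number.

cos H_s = −tan(-22.9°) · tan(4.1°) = 0.0303, so H_s = arccos(0.0303) = 88.26°. In radians, H_s = 1.5404.
H_s sin φ sin δ = 1.5404 × -0.3891 × 0.0715 = -0.0429.
cos φ cos δ sin H_s = 0.9212 × 0.9974 × 0.9995 = 0.9183.
Q̄ = (1361/π) × (-0.0429 + 0.9183) = 433.22 × 0.8754 = 379.24 W/m².

379 W/m²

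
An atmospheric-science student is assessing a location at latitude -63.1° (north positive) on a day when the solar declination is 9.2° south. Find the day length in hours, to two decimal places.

14.48 hours

−tan φ tan δ = −(-1.9711)(-0.1620) = -0.3193; H_s = arccos(-0.3193) = 108.62°.
Day length = 2 H_s / 15° h⁻¹ = 217.24° / 15 = 14.483 h.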